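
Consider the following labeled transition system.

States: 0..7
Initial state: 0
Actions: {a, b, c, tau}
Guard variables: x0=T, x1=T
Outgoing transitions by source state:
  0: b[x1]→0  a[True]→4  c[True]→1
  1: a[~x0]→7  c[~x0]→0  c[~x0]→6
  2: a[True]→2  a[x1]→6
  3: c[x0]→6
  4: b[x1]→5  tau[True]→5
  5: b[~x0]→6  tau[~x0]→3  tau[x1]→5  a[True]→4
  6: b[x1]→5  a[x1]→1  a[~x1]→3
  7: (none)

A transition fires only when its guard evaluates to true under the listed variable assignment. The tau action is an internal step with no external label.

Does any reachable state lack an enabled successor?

Reachable = {0,1,4,5}
  0: a→4  b→0  c→1  [deg 3]
  1: ∅  [deadlock]
  4: b→5  tau→5  [deg 2]
  5: a→4  tau→5  [deg 2]
witness 1: c

Answer: DEADLOCK at state 1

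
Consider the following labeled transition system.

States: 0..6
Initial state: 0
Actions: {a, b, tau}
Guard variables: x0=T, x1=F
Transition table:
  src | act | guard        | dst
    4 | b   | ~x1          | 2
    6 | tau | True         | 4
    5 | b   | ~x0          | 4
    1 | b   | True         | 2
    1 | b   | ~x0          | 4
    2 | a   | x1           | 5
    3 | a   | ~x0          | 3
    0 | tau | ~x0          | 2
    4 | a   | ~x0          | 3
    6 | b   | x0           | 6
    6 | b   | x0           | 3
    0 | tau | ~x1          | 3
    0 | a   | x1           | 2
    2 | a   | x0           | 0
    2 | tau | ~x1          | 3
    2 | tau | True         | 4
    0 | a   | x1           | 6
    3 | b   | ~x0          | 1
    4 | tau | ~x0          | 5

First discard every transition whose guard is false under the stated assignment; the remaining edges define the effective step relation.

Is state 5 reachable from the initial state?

Answer: UNREACHABLE

Trace:
Guard filter leaves 9 enabled edge(s).
depth 0: {0}
depth 1: {3}  total {0,3}
Reach set: {0,3}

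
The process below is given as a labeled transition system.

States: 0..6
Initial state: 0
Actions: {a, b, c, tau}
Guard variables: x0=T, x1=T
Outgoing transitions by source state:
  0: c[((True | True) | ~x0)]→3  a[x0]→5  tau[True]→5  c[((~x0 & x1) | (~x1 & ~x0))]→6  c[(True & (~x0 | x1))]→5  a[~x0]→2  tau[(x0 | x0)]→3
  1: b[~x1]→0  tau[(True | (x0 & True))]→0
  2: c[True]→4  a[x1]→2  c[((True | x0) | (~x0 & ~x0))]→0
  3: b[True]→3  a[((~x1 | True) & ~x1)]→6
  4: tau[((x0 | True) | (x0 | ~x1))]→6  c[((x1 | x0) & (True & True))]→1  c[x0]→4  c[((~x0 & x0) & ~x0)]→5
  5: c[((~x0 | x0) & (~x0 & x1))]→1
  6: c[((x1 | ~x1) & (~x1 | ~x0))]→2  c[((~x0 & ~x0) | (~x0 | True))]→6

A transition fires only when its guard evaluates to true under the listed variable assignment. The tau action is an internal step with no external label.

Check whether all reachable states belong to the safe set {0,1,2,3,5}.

Answer: INVARIANT HOLDS

Analysis:
Allowed set {0,1,2,3,5}
Reach set: {0,3,5}
  0: safe
  3: safe
  5: safe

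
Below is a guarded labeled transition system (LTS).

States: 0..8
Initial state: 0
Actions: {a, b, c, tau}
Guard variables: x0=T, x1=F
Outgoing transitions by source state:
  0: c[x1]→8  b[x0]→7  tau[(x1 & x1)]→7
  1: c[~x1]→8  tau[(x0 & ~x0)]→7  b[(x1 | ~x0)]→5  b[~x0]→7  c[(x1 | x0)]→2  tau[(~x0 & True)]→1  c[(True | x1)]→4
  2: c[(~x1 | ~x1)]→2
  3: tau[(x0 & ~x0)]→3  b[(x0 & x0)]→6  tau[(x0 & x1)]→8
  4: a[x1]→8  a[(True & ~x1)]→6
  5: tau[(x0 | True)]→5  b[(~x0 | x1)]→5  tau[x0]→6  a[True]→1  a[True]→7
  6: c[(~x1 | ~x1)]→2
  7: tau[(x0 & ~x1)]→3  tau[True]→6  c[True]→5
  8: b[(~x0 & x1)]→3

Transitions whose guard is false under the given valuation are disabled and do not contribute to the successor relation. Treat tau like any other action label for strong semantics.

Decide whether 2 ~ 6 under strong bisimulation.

Answer: BISIMILAR

Analysis:
Refine partition for ~:
  P[0] = {{0,1,2,3,4,5,6,7,8}}
  P[1] = {{0,3},{1,2,6},{4},{5},{7},{8}}
  P[2] = {{0},{1},{2,6},{3},{4},{5},{7},{8}}
Fixed point at round 3; 8 class(es).
[2]={2,6}  [6]={2,6}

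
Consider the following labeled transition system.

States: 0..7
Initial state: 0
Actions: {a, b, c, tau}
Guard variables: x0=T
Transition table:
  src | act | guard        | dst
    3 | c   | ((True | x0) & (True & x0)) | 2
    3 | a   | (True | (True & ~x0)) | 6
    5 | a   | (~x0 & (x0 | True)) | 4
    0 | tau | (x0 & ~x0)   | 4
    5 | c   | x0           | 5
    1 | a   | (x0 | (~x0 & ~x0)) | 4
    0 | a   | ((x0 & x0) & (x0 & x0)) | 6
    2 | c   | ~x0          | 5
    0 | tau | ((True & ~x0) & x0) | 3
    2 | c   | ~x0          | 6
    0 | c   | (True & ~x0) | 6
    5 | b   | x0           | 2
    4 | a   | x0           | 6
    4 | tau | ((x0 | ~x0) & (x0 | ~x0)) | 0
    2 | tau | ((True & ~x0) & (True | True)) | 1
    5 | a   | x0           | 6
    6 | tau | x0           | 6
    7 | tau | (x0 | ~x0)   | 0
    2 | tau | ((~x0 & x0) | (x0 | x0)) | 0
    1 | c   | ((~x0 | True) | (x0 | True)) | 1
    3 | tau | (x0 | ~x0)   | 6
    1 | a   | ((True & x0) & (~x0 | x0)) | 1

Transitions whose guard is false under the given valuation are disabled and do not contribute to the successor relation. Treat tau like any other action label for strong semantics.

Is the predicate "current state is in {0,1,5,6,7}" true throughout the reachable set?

Safe = {0,1,5,6,7}
R = {0,6}
  0: ok
  6: ok

Answer: INVARIANT HOLDS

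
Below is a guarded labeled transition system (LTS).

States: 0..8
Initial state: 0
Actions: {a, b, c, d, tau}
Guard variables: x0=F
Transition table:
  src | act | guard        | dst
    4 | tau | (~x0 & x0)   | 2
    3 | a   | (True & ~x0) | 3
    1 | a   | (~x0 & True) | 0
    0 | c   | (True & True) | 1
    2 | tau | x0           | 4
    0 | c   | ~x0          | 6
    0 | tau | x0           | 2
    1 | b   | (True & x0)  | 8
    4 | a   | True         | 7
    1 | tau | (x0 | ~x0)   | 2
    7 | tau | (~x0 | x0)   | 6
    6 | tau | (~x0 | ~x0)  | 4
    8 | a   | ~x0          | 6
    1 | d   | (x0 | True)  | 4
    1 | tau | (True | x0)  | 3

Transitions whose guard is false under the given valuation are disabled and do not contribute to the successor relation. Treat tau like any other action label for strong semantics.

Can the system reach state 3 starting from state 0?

After dropping false guards: 11 live edges.
L0 = {0}
L1 = {1,6}  cumulative {0,1,6}
L2 = {2,3,4}  cumulative {0,1,2,3,4,6}
L3 = {7}  cumulative {0,1,2,3,4,6,7}
Reach set: {0,1,2,3,4,6,7}
trace reaching 3: c·tau

Answer: REACHABLE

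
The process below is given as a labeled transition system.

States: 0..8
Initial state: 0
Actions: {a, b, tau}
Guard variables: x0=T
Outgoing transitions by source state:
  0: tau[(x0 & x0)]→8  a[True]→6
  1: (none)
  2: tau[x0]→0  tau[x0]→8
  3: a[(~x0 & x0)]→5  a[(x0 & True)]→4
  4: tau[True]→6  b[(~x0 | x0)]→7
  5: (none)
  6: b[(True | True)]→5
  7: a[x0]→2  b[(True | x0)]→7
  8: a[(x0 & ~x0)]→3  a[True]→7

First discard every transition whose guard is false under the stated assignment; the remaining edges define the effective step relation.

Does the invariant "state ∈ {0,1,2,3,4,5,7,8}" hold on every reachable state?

Answer: INVARIANT VIOLATED at state 6

Analysis:
Inv-set: {0,1,2,3,4,5,7,8}
Reachable = {0,2,5,6,7,8}
  0: ok
  2: ok
  5: ok
  6: ✗ unsafe
  7: ok
  8: ok
counterexample path to 6: a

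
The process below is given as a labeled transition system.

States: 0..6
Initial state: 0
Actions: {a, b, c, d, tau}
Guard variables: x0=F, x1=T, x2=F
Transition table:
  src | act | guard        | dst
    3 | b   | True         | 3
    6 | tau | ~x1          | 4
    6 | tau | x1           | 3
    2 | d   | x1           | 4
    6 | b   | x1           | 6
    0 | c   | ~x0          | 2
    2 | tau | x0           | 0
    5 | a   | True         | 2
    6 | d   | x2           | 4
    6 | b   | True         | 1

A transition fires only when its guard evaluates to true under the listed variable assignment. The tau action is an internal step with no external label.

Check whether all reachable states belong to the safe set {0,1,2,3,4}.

Answer: INVARIANT HOLDS

Analysis:
Inv-set: {0,1,2,3,4}
Reach set: {0,2,4}
  0: safe
  2: safe
  4: safe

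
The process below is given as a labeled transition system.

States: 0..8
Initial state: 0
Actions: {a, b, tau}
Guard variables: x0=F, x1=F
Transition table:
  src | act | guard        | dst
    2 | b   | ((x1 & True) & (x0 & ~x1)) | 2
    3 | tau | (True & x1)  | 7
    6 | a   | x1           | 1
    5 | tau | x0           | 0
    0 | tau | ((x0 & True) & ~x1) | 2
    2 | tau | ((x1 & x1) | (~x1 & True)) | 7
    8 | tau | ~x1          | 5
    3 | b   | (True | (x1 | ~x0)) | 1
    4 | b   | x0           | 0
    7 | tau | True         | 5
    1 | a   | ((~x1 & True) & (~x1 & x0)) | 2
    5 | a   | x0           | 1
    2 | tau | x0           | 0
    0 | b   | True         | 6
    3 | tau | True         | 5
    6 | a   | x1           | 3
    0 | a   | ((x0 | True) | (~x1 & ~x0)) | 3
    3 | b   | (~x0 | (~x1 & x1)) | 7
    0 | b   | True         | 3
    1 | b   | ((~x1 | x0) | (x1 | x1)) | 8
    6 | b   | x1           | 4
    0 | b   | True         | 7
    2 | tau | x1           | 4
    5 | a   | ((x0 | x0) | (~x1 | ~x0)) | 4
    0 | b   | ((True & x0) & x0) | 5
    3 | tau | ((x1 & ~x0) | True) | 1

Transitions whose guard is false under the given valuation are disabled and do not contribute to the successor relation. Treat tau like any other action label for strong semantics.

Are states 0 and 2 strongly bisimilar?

Answer: NOT BISIMILAR

Analysis:
Refine partition for ~:
  P[0] = {{0,1,2,3,4,5,6,7,8}}
  P[1] = {{0},{1},{2,7,8},{3},{4,6},{5}}
  P[2] = {{0},{1},{2},{3},{4,6},{5},{7,8}}
Fixed point at round 3; 7 class(es).
[0]={0}  [2]={2}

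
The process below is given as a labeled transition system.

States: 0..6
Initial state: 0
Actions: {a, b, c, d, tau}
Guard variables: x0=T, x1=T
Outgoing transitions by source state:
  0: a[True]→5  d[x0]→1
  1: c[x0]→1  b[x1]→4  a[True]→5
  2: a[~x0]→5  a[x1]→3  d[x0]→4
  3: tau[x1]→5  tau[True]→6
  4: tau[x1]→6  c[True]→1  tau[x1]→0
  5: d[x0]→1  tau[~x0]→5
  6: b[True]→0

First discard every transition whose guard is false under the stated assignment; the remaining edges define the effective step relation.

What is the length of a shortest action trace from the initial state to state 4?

Answer: 2

Working:
Layered search for 4:
  depth 0: {0}
  depth 1: {1,5}
  depth 2: {4}
depth(4)=2, e.g. d·b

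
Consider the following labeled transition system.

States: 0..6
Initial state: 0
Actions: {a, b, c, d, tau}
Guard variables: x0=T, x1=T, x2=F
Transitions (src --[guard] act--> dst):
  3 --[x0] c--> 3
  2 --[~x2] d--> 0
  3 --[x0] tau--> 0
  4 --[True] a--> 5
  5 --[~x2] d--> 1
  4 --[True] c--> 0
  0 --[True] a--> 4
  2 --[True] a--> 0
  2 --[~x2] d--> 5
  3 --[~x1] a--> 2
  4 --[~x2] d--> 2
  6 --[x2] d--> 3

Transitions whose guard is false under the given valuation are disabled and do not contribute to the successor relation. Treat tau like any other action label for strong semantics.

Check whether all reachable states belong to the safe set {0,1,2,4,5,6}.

Answer: INVARIANT HOLDS

Working:
Allowed set {0,1,2,4,5,6}
Reach set: {0,1,2,4,5}
  0: safe
  1: safe
  2: safe
  4: safe
  5: safe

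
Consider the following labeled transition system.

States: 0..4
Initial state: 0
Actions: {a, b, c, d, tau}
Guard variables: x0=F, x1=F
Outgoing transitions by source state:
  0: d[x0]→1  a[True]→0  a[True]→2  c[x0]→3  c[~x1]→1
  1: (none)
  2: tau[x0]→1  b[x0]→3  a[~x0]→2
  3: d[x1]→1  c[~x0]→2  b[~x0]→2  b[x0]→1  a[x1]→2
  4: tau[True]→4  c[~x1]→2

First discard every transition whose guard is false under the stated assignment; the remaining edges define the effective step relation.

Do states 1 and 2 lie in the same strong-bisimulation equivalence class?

Bisimulation quotient by refinement:
  π0 = {{0,1,2,3,4}}
  π1 = {{0},{1},{2},{3},{4}}
Fixed point at round 2; 5 class(es).
1∈{1}, 2∈{2}

Answer: NOT BISIMILAR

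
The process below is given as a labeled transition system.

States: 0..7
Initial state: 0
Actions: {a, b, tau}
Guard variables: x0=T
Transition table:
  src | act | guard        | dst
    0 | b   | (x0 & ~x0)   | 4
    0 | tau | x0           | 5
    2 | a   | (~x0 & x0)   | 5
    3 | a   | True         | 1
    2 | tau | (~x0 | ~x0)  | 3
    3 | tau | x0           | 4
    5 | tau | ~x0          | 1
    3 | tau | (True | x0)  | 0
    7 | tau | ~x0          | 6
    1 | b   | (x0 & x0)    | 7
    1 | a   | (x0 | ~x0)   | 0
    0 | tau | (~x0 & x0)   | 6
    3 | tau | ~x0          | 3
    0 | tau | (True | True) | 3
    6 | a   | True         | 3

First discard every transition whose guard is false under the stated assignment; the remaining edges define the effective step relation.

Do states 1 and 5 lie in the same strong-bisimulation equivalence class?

Answer: NOT BISIMILAR

Analysis:
Bisimulation quotient by refinement:
  round 0: {{0,1,2,3,4,5,6,7}}
  round 1: {{0},{1},{2,4,5,7},{3},{6}}
5 equivalence class(es) (converged in 2)
1∈{1}, 5∈{2,4,5,7}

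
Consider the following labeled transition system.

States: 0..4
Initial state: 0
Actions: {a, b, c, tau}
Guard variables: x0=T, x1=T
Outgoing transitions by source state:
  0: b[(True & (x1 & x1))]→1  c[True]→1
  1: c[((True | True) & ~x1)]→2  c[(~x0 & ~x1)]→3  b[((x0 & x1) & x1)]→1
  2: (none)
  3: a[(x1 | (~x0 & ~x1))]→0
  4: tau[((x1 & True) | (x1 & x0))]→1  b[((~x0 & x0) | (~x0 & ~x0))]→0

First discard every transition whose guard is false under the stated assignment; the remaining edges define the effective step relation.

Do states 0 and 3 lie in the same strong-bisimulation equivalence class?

Answer: NOT BISIMILAR

Trace:
Bisimulation quotient by refinement:
  round 0: {{0,1,2,3,4}}
  round 1: {{0},{1},{2},{3},{4}}
stable after 2 split(s): 5 block(s)
[0]={0}  [3]={3}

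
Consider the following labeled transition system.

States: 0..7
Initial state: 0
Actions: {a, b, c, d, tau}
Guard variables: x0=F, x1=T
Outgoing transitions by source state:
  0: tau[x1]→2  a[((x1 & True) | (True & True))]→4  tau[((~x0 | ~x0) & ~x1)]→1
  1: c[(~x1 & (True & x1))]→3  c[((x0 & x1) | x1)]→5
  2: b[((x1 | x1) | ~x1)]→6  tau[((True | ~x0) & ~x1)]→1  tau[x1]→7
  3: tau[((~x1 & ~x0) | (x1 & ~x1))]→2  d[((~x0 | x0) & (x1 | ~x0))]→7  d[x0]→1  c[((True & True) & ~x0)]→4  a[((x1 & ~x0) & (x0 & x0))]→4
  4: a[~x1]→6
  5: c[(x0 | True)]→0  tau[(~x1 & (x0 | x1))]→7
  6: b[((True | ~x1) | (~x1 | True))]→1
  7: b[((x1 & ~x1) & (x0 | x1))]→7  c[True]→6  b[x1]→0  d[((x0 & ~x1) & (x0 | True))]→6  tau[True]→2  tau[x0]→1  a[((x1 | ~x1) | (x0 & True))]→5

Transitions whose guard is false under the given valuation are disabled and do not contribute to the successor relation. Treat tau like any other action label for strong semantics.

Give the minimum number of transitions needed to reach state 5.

Answer: 3

Analysis:
Layered search for 5:
  depth 0: {0}
  depth 1: {2,4}
  depth 2: {6,7}
  depth 3: {1,5}
first hit 5 at d=3 via tau·tau·a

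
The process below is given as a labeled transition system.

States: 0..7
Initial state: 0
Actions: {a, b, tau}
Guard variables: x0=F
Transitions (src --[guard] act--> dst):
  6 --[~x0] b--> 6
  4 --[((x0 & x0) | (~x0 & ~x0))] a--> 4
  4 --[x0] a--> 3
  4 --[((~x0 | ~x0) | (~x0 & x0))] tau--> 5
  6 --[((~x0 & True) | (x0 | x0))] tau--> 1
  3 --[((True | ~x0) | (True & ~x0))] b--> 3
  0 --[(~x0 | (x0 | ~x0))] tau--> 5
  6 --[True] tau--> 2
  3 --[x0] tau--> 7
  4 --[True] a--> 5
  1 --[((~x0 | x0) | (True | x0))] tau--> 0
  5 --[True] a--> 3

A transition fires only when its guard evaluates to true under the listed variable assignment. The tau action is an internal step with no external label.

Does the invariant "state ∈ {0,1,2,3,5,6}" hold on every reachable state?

Answer: INVARIANT HOLDS

Working:
Safe = {0,1,2,3,5,6}
R = {0,3,5}
  0: ✓
  3: ✓
  5: ✓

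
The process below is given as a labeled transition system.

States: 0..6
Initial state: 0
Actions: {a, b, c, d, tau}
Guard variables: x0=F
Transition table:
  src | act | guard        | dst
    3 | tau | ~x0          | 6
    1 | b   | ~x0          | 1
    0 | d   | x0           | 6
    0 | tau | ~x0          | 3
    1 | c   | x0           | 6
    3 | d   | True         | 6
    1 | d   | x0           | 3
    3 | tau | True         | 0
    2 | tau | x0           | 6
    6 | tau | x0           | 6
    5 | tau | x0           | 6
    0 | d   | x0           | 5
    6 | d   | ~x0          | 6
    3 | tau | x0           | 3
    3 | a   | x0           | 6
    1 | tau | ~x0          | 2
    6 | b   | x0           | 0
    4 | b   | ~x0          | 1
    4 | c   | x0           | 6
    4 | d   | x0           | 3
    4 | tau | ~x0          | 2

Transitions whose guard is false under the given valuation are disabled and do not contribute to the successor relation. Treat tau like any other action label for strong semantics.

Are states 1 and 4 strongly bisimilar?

Answer: BISIMILAR

Trace:
Refine partition for ~:
  π0 = {{0,1,2,3,4,5,6}}
  π1 = {{0},{1,4},{2,5},{3},{6}}
stable after 2 split(s): 5 block(s)
[1]={1,4}  [4]={1,4}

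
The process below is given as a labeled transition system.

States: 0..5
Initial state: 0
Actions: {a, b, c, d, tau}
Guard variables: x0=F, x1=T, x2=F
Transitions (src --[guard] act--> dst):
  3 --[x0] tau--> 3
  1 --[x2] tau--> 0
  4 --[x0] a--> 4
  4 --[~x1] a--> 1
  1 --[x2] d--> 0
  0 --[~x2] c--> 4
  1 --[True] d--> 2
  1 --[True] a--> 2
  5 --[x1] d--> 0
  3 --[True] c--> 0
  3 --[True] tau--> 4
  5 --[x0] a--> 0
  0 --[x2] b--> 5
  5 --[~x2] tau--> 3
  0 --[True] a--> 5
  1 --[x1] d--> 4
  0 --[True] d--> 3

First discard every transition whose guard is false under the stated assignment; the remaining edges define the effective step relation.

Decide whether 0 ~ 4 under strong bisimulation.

Bisimulation quotient by refinement:
  π0 = {{0,1,2,3,4,5}}
  π1 = {{0},{1},{2,4},{3},{5}}
stable after 2 split(s): 5 block(s)
[0]={0}  [4]={2,4}

Answer: NOT BISIMILAR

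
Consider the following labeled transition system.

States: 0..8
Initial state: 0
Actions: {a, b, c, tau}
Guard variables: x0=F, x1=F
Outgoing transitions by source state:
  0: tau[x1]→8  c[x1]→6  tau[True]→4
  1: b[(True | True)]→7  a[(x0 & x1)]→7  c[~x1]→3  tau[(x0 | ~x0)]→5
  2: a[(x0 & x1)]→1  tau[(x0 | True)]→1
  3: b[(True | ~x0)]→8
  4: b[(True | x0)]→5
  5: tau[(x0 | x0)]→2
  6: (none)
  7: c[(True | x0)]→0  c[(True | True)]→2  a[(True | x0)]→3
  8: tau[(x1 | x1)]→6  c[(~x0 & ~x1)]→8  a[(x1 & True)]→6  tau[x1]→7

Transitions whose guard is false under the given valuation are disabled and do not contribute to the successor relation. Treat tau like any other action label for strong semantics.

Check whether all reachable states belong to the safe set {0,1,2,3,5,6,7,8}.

Answer: INVARIANT VIOLATED at state 4

Trace:
Inv-set: {0,1,2,3,5,6,7,8}
R = {0,4,5}
  0: ok
  4: VIOLATES
  5: ok
witness against invariant: tau → 4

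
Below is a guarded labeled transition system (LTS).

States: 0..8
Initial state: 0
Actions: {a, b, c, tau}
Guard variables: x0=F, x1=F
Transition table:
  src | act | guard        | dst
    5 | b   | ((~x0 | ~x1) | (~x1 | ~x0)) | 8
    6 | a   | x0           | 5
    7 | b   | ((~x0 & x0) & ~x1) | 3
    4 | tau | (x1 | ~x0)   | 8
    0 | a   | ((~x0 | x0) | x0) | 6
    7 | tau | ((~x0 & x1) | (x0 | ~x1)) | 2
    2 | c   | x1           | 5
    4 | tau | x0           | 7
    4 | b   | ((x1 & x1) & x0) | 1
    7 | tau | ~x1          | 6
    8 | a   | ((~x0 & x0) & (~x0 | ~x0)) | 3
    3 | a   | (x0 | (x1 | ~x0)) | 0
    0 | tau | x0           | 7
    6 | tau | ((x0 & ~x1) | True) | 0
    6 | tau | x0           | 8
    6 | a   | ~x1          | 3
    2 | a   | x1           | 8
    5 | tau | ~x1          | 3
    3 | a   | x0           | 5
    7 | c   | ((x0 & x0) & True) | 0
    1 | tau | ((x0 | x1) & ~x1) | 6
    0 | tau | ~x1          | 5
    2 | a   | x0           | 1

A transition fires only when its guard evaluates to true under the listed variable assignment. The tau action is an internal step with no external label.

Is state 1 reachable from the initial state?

10 transition(s) survive guard evaluation.
depth 0: {0}
depth 1: {5,6}  cumulative {0,5,6}
depth 2: {3,8}  cumulative {0,3,5,6,8}
R = {0,3,5,6,8}

Answer: UNREACHABLE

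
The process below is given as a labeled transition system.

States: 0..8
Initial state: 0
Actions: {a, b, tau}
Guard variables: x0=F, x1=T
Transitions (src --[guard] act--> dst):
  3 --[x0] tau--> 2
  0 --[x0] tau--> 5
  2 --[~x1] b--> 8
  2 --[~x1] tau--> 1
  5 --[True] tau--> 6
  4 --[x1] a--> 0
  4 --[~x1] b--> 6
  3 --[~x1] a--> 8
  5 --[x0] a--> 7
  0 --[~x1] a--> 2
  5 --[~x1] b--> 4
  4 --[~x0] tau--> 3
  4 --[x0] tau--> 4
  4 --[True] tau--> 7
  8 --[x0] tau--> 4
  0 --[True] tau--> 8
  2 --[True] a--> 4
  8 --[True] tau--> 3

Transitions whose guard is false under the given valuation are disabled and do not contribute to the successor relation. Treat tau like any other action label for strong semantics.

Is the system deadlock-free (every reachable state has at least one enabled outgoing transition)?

Reachable = {0,3,8}
  0: tau→8  [deg 1]
  3: ∅  [deadlock]
  8: tau→3  [deg 1]
Path to 3: tau·tau

Answer: DEADLOCK at state 3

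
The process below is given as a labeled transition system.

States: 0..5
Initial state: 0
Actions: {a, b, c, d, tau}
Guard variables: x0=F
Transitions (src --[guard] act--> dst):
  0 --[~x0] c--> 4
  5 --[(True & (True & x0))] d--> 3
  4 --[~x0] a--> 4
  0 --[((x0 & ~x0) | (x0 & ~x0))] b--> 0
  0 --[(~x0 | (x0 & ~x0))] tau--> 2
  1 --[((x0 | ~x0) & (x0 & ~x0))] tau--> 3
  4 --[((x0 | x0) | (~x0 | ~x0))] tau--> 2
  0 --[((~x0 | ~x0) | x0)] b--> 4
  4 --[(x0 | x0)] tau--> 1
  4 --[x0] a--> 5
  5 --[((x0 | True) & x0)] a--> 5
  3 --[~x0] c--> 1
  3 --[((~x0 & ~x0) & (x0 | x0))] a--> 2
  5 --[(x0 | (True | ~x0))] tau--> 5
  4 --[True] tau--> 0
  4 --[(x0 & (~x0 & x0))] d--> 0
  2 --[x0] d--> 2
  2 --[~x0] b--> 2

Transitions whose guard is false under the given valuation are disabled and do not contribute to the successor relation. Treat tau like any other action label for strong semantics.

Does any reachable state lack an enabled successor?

Reachable = {0,2,4}
  0: b→4  c→4  tau→2  [deg 3]
  2: b→2  [deg 1]
  4: a→4  tau→0  tau→2  [deg 3]

Answer: DEADLOCK-FREE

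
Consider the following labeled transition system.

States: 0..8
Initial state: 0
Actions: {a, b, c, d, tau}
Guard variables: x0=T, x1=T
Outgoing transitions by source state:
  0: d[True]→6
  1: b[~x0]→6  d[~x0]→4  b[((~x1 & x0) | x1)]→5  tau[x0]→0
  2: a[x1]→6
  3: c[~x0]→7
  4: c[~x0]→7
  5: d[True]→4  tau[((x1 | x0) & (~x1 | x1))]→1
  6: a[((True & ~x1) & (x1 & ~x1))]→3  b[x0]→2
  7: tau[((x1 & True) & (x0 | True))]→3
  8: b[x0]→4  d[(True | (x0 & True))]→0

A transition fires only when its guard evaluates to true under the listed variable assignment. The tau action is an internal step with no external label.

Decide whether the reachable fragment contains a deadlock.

Answer: DEADLOCK-FREE

Analysis:
R = {0,2,6}
  0: d→6  [1 exit(s)]
  2: a→6  [1 exit(s)]
  6: b→2  [1 exit(s)]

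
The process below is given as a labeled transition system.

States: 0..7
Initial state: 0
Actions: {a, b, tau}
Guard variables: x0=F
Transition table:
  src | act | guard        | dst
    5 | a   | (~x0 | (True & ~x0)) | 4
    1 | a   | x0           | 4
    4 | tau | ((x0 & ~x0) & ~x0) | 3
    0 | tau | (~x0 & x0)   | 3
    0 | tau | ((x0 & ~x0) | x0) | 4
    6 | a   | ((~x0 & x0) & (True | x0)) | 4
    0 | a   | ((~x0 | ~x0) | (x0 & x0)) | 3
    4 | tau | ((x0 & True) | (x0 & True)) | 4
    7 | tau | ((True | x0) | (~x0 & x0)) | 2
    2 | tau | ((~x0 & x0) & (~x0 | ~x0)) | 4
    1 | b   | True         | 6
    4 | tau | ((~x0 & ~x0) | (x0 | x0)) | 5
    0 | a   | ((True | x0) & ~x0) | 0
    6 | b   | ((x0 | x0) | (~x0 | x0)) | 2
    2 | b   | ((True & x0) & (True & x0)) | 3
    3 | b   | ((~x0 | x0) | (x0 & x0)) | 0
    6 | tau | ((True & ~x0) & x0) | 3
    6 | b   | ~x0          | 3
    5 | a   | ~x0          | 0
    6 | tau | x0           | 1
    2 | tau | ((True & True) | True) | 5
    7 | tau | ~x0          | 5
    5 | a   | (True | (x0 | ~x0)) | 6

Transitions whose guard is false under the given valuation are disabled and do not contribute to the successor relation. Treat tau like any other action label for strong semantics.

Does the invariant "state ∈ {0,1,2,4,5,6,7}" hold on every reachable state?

Safe = {0,1,2,4,5,6,7}
R = {0,3}
  0: ok
  3: outside
counterexample path to 3: a

Answer: INVARIANT VIOLATED at state 3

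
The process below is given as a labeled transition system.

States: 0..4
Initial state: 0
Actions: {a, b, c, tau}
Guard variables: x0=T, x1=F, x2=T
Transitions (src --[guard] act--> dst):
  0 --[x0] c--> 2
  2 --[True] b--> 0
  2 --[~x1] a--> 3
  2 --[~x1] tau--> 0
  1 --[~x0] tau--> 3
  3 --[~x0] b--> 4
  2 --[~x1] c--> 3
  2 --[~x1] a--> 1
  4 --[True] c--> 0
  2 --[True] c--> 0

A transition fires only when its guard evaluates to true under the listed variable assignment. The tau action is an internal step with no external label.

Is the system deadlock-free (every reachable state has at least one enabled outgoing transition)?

Reachable = {0,1,2,3}
  0: c→2  [1 out]
  1: ∅  [no exit]
  2: a→1  a→3  b→0  c→0  c→3  tau→0  [6 out]
  3: ∅  [no exit]
trace reaching 1: c·a

Answer: DEADLOCK at state 1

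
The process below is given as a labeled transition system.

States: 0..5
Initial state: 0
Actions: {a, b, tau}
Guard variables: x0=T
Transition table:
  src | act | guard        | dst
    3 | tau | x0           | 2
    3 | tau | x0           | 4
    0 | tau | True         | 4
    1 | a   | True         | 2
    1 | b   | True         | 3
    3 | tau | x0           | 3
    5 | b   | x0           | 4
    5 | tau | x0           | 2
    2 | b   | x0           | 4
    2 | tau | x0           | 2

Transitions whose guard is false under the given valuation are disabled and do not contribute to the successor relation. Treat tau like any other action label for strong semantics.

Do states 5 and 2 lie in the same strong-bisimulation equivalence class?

Refine partition for ~:
  round 0: {{0,1,2,3,4,5}}
  round 1: {{0,3},{1},{2,5},{4}}
  round 2: {{0},{1},{2,5},{3},{4}}
Fixed point at round 3; 5 class(es).
class of 5: {2,5}; class of 2: {2,5}

Answer: BISIMILAR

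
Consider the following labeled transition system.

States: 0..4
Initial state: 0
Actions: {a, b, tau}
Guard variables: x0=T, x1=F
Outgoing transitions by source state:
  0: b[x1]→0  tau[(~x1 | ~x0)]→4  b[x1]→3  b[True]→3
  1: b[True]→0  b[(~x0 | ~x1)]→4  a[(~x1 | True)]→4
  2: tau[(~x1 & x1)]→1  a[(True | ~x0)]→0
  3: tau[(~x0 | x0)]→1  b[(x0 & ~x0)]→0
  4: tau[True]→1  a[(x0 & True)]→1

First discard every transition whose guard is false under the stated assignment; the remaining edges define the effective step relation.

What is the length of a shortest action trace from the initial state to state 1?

Answer: 2

Working:
Layered search for 1:
  L0 = {0}
  L1 = {3,4}
  L2 = {1}
1 enters at depth 2; path b·tau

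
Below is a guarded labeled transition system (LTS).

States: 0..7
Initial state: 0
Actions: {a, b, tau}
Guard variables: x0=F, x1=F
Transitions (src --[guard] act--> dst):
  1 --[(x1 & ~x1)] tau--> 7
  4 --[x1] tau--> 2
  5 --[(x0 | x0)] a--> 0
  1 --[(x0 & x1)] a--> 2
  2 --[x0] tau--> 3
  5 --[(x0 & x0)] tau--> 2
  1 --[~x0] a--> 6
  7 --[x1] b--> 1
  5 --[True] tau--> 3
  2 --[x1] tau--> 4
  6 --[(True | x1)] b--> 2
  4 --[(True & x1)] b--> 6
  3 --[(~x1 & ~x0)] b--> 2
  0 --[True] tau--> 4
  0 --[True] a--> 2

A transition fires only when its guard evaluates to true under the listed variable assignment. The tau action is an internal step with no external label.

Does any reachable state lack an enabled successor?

Reachable = {0,2,4}
  0: a→2  tau→4  [deg 2]
  2: ∅  [STUCK]
  4: ∅  [STUCK]
witness 2: a

Answer: DEADLOCK at state 2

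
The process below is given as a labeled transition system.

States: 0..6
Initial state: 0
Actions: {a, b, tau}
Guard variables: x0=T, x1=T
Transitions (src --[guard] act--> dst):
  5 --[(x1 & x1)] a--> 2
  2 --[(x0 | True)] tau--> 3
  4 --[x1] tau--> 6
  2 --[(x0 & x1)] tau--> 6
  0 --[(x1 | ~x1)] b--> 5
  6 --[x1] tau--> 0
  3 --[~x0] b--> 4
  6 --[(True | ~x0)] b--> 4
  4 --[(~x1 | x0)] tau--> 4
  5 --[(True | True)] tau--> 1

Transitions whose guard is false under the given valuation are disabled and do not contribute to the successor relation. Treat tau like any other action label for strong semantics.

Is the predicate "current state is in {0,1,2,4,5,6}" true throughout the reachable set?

Answer: INVARIANT VIOLATED at state 3

Trace:
Inv-set: {0,1,2,4,5,6}
Reach set: {0,1,2,3,4,5,6}
  0: ✓
  1: ✓
  2: ✓
  3: VIOLATES
  4: ✓
  5: ✓
  6: ✓
witness against invariant: b·a·tau → 3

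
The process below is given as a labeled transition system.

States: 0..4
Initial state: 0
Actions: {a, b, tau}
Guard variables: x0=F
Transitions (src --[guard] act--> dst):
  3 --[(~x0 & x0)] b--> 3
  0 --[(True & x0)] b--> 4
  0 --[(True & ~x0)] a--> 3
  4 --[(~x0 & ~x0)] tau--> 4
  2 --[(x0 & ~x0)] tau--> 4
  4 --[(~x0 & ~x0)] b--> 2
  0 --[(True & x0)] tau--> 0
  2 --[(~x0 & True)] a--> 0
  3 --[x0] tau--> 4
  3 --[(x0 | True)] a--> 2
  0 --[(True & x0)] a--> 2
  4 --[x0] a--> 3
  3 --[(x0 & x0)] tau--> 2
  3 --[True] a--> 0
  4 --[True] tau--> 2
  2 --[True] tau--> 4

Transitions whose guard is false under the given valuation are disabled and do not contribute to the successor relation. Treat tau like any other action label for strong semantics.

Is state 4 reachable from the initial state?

After dropping false guards: 8 live edges.
depth 0: {0}
depth 1: {3}  cumulative {0,3}
depth 2: {2}  cumulative {0,2,3}
depth 3: {4}  cumulative {0,2,3,4}
R = {0,2,3,4}
Path to 4: a·a·tau

Answer: REACHABLE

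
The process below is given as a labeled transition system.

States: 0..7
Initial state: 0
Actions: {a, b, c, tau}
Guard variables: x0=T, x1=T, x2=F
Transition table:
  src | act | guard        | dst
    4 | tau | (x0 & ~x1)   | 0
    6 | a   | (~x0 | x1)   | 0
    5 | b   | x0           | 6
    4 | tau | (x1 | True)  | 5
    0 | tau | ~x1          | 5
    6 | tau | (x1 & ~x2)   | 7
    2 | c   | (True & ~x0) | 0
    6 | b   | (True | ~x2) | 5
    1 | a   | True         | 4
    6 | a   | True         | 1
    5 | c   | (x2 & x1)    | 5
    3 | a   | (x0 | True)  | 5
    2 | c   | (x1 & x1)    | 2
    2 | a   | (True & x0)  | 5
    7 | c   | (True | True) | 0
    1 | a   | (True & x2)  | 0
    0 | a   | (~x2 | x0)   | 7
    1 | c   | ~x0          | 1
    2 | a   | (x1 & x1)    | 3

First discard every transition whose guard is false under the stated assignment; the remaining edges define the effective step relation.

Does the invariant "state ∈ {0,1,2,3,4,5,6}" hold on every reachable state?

Answer: INVARIANT VIOLATED at state 7

Analysis:
Allowed set {0,1,2,3,4,5,6}
Reachable = {0,7}
  0: ✓
  7: outside
witness against invariant: a → 7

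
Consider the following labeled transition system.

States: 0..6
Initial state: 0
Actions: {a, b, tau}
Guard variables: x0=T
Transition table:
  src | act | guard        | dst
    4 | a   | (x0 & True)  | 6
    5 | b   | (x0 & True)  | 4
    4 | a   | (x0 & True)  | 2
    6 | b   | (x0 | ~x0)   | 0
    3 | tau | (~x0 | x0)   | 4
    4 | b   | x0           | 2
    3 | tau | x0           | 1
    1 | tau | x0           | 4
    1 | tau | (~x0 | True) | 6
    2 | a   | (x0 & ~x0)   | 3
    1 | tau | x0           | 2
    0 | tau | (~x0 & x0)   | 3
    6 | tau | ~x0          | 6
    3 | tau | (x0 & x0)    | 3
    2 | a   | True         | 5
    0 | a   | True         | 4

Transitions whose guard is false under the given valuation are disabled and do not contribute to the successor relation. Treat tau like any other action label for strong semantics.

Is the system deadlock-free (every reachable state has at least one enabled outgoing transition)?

Reachable = {0,2,4,5,6}
  0: a→4  [1 exit(s)]
  2: a→5  [1 exit(s)]
  4: a→2  a→6  b→2  [3 exit(s)]
  5: b→4  [1 exit(s)]
  6: b→0  [1 exit(s)]

Answer: DEADLOCK-FREE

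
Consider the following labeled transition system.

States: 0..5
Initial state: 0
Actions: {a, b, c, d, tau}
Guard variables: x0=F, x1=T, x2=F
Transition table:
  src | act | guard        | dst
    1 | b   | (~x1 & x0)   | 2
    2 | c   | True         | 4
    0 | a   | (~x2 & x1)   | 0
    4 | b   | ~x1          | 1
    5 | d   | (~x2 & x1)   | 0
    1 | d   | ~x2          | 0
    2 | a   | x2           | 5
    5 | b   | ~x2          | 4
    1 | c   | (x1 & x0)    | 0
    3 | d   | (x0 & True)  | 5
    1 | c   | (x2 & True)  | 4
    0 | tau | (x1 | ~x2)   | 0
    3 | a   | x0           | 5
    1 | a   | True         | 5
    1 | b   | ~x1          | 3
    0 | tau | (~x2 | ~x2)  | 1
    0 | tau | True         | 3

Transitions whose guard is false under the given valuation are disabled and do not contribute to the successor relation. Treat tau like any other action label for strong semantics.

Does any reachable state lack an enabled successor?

Answer: DEADLOCK at state 3

Trace:
Reachable = {0,1,3,4,5}
  0: a→0  tau→0  tau→1  tau→3  [deg 4]
  1: a→5  d→0  [deg 2]
  3: ∅  [deadlock]
  4: ∅  [deadlock]
  5: b→4  d→0  [deg 2]
Path to 3: tau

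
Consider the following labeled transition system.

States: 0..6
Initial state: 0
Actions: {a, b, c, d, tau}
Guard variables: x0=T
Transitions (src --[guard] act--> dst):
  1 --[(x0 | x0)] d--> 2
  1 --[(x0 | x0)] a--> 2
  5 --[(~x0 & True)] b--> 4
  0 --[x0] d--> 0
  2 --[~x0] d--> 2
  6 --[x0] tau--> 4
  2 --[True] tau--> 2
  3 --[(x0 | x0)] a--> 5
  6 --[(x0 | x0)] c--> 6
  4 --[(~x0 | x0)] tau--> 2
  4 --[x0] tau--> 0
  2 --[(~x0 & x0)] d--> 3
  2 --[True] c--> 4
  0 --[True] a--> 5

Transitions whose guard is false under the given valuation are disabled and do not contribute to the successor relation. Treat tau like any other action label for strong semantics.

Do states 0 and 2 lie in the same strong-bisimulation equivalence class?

Answer: NOT BISIMILAR

Working:
Refine partition for ~:
  π0 = {{0,1,2,3,4,5,6}}
  π1 = {{0,1},{2,6},{3},{4},{5}}
  π2 = {{0},{1},{2},{3},{4},{5},{6}}
stable after 3 split(s): 7 block(s)
[0]={0}  [2]={2}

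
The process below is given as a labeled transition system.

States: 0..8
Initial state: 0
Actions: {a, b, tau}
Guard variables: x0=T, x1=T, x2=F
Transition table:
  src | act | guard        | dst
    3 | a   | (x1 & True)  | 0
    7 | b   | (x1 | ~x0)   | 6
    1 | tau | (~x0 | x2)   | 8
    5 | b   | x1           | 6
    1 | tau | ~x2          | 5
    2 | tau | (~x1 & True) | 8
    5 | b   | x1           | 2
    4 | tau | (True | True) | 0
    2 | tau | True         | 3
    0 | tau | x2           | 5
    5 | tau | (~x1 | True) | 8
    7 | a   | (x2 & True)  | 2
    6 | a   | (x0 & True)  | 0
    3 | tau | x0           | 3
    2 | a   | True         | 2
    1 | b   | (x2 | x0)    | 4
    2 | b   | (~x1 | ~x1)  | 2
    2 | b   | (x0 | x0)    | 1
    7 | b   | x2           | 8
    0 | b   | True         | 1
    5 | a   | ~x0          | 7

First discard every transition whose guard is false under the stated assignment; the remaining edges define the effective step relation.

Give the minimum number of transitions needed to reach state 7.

Answer: UNREACHABLE

Trace:
Breadth-first toward 7:
  L0 = {0}
  L1 = {1}
  L2 = {4,5}
  L3 = {2,6,8}
  L4 = {3}
7 never appears.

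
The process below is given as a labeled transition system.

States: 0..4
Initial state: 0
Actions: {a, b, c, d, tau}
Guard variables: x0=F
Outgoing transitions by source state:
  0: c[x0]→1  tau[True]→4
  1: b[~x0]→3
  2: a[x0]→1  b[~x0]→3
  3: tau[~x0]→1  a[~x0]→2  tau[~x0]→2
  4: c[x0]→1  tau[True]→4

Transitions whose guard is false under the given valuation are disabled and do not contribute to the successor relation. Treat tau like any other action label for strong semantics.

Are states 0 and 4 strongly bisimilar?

Answer: BISIMILAR

Working:
Bisimulation quotient by refinement:
  P[0] = {{0,1,2,3,4}}
  P[1] = {{0,4},{1,2},{3}}
3 equivalence class(es) (converged in 2)
0∈{0,4}, 4∈{0,4}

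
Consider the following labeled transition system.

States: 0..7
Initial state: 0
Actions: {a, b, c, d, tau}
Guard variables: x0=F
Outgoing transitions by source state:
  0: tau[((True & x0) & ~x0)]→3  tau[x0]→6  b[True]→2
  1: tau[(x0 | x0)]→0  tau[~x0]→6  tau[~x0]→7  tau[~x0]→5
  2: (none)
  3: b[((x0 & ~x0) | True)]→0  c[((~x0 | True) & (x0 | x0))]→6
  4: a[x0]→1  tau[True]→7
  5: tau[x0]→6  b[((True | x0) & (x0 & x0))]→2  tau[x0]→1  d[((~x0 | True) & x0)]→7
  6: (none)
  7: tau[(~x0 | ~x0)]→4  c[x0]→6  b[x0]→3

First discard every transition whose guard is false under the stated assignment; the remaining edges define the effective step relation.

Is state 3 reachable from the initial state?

After dropping false guards: 7 live edges.
depth 0: {0}
depth 1: {2}  now seen {0,2}
Reach set: {0,2}

Answer: UNREACHABLE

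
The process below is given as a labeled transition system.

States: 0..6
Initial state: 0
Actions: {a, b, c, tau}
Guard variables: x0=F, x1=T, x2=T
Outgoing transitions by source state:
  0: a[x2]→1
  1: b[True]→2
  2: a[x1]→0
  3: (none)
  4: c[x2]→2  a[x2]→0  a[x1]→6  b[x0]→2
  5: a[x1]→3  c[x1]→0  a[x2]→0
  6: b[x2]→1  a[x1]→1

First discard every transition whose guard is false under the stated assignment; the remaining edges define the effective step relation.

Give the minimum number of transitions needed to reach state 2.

BFS to 2:
  Layer 0: {0}
  Layer 1: {1}
  Layer 2: {2}
first hit 2 at d=2 via a·b

Answer: 2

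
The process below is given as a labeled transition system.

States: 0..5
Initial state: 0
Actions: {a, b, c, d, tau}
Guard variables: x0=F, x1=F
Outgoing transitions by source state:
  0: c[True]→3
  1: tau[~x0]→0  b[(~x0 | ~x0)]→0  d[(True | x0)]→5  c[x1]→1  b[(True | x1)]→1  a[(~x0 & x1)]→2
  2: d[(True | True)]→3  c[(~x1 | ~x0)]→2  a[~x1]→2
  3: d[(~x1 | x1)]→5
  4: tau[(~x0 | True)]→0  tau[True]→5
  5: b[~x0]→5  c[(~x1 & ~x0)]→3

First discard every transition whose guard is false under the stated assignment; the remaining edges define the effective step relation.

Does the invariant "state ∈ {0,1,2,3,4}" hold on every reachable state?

Inv-set: {0,1,2,3,4}
R = {0,3,5}
  0: safe
  3: safe
  5: VIOLATES
witness against invariant: c·d → 5

Answer: INVARIANT VIOLATED at state 5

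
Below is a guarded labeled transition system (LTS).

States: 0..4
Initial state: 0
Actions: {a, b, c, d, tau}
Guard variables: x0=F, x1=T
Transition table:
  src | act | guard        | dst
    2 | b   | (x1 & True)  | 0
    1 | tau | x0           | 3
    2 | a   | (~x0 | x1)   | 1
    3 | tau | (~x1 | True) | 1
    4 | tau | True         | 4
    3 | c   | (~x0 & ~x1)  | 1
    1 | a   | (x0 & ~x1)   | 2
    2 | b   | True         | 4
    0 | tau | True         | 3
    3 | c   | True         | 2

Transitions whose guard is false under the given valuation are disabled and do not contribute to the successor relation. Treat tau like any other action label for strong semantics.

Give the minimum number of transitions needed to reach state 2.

Layered search for 2:
  Layer 0: {0}
  Layer 1: {3}
  Layer 2: {1,2}
2 enters at depth 2; path tau·c

Answer: 2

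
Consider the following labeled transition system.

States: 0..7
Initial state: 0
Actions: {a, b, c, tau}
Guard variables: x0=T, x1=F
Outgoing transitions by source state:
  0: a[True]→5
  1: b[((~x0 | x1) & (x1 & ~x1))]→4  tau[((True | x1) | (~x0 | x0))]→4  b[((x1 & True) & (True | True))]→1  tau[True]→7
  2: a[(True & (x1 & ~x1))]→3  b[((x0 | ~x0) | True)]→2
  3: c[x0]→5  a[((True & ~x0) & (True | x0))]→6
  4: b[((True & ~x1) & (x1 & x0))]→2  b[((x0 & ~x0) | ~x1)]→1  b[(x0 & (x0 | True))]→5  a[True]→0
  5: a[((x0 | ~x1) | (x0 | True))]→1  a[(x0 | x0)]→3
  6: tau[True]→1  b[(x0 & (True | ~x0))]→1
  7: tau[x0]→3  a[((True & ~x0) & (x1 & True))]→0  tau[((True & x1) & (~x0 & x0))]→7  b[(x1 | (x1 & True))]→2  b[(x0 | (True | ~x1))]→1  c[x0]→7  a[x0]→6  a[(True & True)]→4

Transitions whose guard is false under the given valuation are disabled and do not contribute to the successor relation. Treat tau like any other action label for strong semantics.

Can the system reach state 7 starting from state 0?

Answer: REACHABLE

Analysis:
Guard filter leaves 17 enabled edge(s).
Layer 0: {0}
Layer 1: {5}  cumulative {0,5}
Layer 2: {1,3}  cumulative {0,1,3,5}
Layer 3: {4,7}  cumulative {0,1,3,4,5,7}
Layer 4: {6}  cumulative {0,1,3,4,5,6,7}
R = {0,1,3,4,5,6,7}
witness 7: a·a·tau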